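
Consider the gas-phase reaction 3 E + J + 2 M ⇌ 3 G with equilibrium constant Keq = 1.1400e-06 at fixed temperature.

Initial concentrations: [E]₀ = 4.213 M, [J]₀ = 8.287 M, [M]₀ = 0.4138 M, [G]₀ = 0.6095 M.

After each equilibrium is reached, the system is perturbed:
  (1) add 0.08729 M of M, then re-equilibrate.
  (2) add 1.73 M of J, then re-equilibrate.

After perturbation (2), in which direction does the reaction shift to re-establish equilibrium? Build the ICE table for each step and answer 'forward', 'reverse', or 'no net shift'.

Q₀ = 0.002134 vs Keq = 1.1400e-06 ⇒ Q>K, reverse
Step 1:
                    E           J           M           G
  Initial       4.213       8.287      0.4138      0.6095
  Change       0.5252      0.1751      0.3501     -0.5252
  Equil         4.738       8.462      0.7639     0.08429
  solve Keq expr → x = -0.1751; check Q = 1.1400e-06
Then add 0.08729 M of M.
Step 2:
                    E           J           M           G
  Initial       4.738       8.462      0.8512     0.08429
  Change    -0.005905   -0.001968   -0.003937    0.005905
  Equil         4.732        8.46      0.8473      0.0902
  solve Keq expr → x = 0.001968; check Q = 1.1400e-06
Then add 1.73 M of J.
Step 3:
                    E           J           M           G
  Initial       4.732       10.19      0.8473      0.0902
  Change    -0.005385   -0.001795    -0.00359    0.005385
  Equil         4.727       10.19      0.8437     0.09558
  solve Keq expr → x = 0.001795; check Q = 1.1400e-06

Direction: forward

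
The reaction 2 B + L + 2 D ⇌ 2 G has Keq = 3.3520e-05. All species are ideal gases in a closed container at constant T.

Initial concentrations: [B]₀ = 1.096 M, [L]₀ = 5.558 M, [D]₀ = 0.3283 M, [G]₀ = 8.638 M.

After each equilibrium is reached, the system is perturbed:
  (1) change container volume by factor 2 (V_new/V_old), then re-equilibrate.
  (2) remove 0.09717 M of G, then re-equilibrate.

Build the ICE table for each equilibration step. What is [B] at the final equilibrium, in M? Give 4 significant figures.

Q₀ = 103.7 vs Keq = 3.3520e-05 ⇒ Q>K, reverse
Step 1:
                    B           L           D           G
  I             1.096       5.558      0.3283       8.638
  C             7.462       3.731       7.462      -7.462
  E             8.558       9.289        7.79       1.176
  solve Keq expr → x = -3.731; check Q = 3.3520e-05
Then change container volume by factor 2 (V_new/V_old).
Step 2:
                    B           L           D           G
  I             4.279       4.644       3.895      0.5882
  C            0.3397      0.1699      0.3397     -0.3397
  E             4.619       4.814       4.235      0.2485
  solve Keq expr → x = -0.1699; check Q = 3.3520e-05
Then remove 0.09717 M of G.
Step 3:
                    B           L           D           G
  I             4.619       4.814       4.235      0.1513
  C          -0.08647    -0.04323    -0.08647     0.08647
  E             4.532       4.771       4.148      0.2377
  solve Keq expr → x = 0.04323; check Q = 3.3520e-05

[B]_eq = 4.532 M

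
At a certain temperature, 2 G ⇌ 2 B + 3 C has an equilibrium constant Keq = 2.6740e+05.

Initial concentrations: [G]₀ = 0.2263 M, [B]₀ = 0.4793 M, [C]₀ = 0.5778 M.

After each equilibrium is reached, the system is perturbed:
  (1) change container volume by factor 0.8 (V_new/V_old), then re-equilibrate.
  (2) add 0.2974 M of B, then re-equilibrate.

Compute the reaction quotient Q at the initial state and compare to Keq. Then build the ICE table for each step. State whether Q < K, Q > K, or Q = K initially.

Q₀ = 0.8653; Q < K (proceeds forward)

Q₀ = 0.8653 vs Keq = 2.6740e+05 ⇒ Q<K, forward
Step 1:
                    G           B           C
  I            0.2263      0.4793      0.5778
  C           -0.2251      0.2251      0.3377
  E          0.001193      0.7044      0.9155
  solve Keq expr → x = 0.1126; check Q = 2.6740e+05
Then change container volume by factor 0.8 (V_new/V_old).
Step 2:
                    G           B           C
  I          0.001491      0.8805       1.144
  C        5.8911e-04 -5.8911e-04 -8.8367e-04
  E          0.002081      0.8799       1.143
  solve Keq expr → x = -2.9456e-04; check Q = 2.6740e+05
Then add 0.2974 M of B.
Step 3:
                    G           B           C
  I          0.002081       1.177       1.143
  C        6.9774e-04 -6.9774e-04   -0.001047
  E          0.002778       1.177       1.142
  solve Keq expr → x = -3.4887e-04; check Q = 2.6740e+05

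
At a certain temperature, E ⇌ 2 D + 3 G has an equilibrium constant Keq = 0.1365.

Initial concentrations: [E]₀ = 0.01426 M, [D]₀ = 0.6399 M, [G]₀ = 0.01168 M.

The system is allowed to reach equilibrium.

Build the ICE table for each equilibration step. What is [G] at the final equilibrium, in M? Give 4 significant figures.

Q₀ = 4.5754e-05 vs Keq = 0.1365 ⇒ Q<K, forward
Step 1:
                   E          D          G
  Initial    0.01426     0.6399    0.01168
  Change    -0.01377    0.02755    0.04132
  Equil   4.8594e-04     0.6674      0.053
  solve Keq expr → x = 0.01377; check Q = 0.1365

[G]_eq = 0.053 M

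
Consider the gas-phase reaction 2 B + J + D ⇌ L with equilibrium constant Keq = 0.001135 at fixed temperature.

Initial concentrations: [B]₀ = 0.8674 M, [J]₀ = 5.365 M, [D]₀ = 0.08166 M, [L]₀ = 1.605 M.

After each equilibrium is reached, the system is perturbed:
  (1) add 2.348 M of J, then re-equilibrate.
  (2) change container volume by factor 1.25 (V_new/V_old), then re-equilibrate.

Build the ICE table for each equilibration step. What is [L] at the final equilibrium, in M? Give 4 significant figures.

[L]_eq = 0.09817 M

Q₀ = 4.869 vs Keq = 0.001135 ⇒ Q>K, reverse
Step 1:
                   B          J          D          L
  init        0.8674      5.365    0.08166      1.605
  Δ             2.88       1.44       1.44      -1.44
  eq           3.747      6.805      1.522      0.165
  solve Keq expr → x = -1.44; check Q = 0.001135
Then add 2.348 M of J.
Step 2:
                   B          J          D          L
  init         3.747      9.153      1.522      0.165
  Δ         -0.08155   -0.04077   -0.04077    0.04077
  eq           3.666      9.112      1.481     0.2058
  solve Keq expr → x = 0.04077; check Q = 0.001135
Then change container volume by factor 1.25 (V_new/V_old).
Step 3:
                   B          J          D          L
  init         2.933       7.29      1.185     0.1646
  Δ            0.133    0.06648    0.06648   -0.06648
  eq           3.066      7.356      1.251    0.09817
  solve Keq expr → x = -0.06648; check Q = 0.001135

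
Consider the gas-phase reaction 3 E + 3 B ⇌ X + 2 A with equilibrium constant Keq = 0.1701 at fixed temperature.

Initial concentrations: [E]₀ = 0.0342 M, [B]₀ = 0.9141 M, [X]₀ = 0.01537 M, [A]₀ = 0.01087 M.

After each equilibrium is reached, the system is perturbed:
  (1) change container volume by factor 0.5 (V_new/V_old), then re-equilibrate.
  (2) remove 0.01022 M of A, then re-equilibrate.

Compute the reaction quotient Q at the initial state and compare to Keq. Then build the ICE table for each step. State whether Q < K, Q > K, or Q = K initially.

Q₀ = 0.05944 vs Keq = 0.1701 ⇒ Q<K, forward
Step 1:
                  E         B         X         A
  init       0.0342    0.9141   0.01537   0.01087
  Δ       -0.004649 -0.004649   0.00155  0.003099
  eq        0.02955    0.9095   0.01692   0.01397
  solve Keq expr → x = 0.00155; check Q = 0.1701
Then change container volume by factor 0.5 (V_new/V_old).
Step 2:
                  E         B         X         A
  init       0.0591     1.819   0.03384   0.02794
  Δ         -0.0187   -0.0187  0.006234   0.01247
  eq         0.0404       1.8   0.04007   0.04041
  solve Keq expr → x = 0.006234; check Q = 0.1701
Then remove 0.01022 M of A.
Step 3:
                  E         B         X         A
  init       0.0404       1.8   0.04007   0.03019
  Δ       -0.004464 -0.004464  0.001488  0.002976
  eq        0.03594     1.796   0.04156   0.03316
  solve Keq expr → x = 0.001488; check Q = 0.1701

Q₀ = 0.05944; Q < K (proceeds forward)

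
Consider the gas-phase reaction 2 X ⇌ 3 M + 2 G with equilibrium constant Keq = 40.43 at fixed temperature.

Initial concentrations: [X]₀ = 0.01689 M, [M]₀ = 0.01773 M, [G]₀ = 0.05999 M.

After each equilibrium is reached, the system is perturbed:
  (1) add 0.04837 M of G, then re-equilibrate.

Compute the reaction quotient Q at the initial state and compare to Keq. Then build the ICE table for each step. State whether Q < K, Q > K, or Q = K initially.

Q₀ = 7.0311e-05 vs Keq = 40.43 ⇒ Q<K, forward
Step 1:
                  X         M         G
  Initial   0.01689   0.01773   0.05999
  Change   -0.01678   0.02517   0.01678
  Equil   1.0730e-04    0.0429   0.07677
  solve Keq expr → x = 0.008391; check Q = 40.43
Then add 0.04837 M of G.
Step 2:
                  X         M         G
  Initial 1.0730e-04    0.0429    0.1251
  Change  6.6897e-05 -1.0035e-04 -6.6897e-05
  Equil   1.7420e-04    0.0428    0.1251
  solve Keq expr → x = -3.3449e-05; check Q = 40.43

Q₀ = 7.0311e-05; Q < K (proceeds forward)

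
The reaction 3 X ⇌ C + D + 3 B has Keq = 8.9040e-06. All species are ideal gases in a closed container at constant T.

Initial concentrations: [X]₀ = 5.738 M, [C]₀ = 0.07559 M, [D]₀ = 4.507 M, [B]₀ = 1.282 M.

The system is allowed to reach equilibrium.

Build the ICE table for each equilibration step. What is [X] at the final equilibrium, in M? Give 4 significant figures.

Q₀ = 0.0038 vs Keq = 8.9040e-06 ⇒ Q>K, reverse
Step 1:
                    X           C           D           B
  I             5.738     0.07559       4.507       1.282
  C            0.2257    -0.07523    -0.07523     -0.2257
  E             5.964  3.6155e-04       4.432       1.056
  solve Keq expr → x = -0.07523; check Q = 8.9040e-06

[X]_eq = 5.964 M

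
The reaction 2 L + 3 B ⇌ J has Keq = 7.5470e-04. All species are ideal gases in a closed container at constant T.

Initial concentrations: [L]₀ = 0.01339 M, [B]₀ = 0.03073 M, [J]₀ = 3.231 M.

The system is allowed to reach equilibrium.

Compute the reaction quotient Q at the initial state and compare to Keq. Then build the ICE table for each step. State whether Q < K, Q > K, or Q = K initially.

Q₀ = 6.2100e+08; Q > K (proceeds reverse)

Q₀ = 6.2100e+08 vs Keq = 7.5470e-04 ⇒ Q>K, reverse
Step 1:
                   L          B          J
  I          0.01339    0.03073      3.231
  C            3.544      5.316     -1.772
  E            3.557      5.346      1.459
  solve Keq expr → x = -1.772; check Q = 7.5470e-04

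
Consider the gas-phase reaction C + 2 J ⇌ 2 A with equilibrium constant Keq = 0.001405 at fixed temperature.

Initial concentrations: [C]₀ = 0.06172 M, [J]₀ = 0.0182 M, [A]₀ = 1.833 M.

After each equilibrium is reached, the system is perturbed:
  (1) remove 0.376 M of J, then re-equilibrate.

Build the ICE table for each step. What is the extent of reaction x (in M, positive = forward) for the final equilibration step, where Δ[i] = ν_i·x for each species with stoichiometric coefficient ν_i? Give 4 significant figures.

Q₀ = 1.6434e+05 vs Keq = 0.001405 ⇒ Q>K, reverse
Step 1:
                  C         J         A
  I         0.06172    0.0182     1.833
  C          0.8839     1.768    -1.768
  E          0.9457     1.786    0.0651
  solve Keq expr → x = -0.8839; check Q = 0.001405
Then remove 0.376 M of J.
Step 2:
                  C         J         A
  I          0.9457      1.41    0.0651
  C        0.006526   0.01305  -0.01305
  E          0.9522     1.423   0.05205
  solve Keq expr → x = -0.006526; check Q = 0.001405

x = -0.006526 M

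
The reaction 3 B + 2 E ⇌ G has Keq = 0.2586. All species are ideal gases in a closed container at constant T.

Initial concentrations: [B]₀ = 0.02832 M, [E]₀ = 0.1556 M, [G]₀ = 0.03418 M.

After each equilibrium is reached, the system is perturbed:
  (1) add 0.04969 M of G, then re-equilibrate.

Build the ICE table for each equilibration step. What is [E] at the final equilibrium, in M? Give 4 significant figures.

[E]_eq = 0.3222 M

Q₀ = 6.2155e+04 vs Keq = 0.2586 ⇒ Q>K, reverse
Step 1:
                    B           E           G
  init        0.02832      0.1556     0.03418
  Δ            0.1025      0.0683    -0.03415
  eq           0.1308      0.2239  2.8993e-05
  solve Keq expr → x = -0.03415; check Q = 0.2586
Then add 0.04969 M of G.
Step 2:
                    B           E           G
  init         0.1308      0.2239     0.04972
  Δ            0.1474     0.09828    -0.04914
  eq           0.2782      0.3222  5.7795e-04
  solve Keq expr → x = -0.04914; check Q = 0.2586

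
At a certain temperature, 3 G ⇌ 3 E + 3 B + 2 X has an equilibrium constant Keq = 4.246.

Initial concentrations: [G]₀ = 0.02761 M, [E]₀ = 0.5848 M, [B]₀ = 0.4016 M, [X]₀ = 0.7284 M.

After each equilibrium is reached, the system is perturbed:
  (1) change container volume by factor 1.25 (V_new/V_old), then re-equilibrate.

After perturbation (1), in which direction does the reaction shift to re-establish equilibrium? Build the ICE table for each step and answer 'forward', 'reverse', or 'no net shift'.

Q₀ = 326.5 vs Keq = 4.246 ⇒ Q>K, reverse
Step 1:
                   G          E          B          X
  Initial    0.02761     0.5848     0.4016     0.7284
  Change     0.05912   -0.05912   -0.05912   -0.03941
  Equil      0.08673     0.5257     0.3425      0.689
  solve Keq expr → x = -0.01971; check Q = 4.246
Then change container volume by factor 1.25 (V_new/V_old).
Step 2:
                   G          E          B          X
  Initial    0.06938     0.4205      0.274     0.5512
  Change    -0.01611    0.01611    0.01611    0.01074
  Equil      0.05327     0.4367     0.2901     0.5619
  solve Keq expr → x = 0.005371; check Q = 4.246

Direction: forward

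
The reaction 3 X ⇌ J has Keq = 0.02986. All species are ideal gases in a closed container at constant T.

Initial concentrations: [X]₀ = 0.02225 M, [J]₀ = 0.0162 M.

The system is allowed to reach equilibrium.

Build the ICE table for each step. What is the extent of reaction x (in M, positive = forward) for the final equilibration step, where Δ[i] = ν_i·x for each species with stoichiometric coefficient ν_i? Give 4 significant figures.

Q₀ = 1471 vs Keq = 0.02986 ⇒ Q>K, reverse
Step 1:
                    X           J
  init        0.02225      0.0162
  Δ           0.04857    -0.01619
  eq          0.07082  1.0605e-05
  solve Keq expr → x = -0.01619; check Q = 0.02986

x = -0.01619 M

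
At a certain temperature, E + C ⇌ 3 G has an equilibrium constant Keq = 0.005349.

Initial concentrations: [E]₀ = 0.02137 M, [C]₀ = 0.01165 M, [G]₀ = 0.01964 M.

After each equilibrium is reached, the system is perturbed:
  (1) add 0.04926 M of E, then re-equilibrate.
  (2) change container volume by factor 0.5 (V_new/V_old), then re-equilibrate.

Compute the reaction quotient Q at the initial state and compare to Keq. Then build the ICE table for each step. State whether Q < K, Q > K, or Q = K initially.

Q₀ = 0.03043; Q > K (proceeds reverse)

Q₀ = 0.03043 vs Keq = 0.005349 ⇒ Q>K, reverse
Step 1:
                  E         C         G
  I         0.02137   0.01165   0.01964
  C        0.002489  0.002489 -0.007466
  E         0.02386   0.01414   0.01217
  solve Keq expr → x = -0.002489; check Q = 0.005349
Then add 0.04926 M of E.
Step 2:
                  E         C         G
  I         0.07312   0.01414   0.01217
  C       -0.001569 -0.001569  0.004707
  E         0.07155   0.01257   0.01688
  solve Keq expr → x = 0.001569; check Q = 0.005349
Then change container volume by factor 0.5 (V_new/V_old).
Step 3:
                  E         C         G
  I          0.1431   0.02514   0.03376
  C        0.002043  0.002043 -0.006128
  E          0.1451   0.02718   0.02763
  solve Keq expr → x = -0.002043; check Q = 0.005349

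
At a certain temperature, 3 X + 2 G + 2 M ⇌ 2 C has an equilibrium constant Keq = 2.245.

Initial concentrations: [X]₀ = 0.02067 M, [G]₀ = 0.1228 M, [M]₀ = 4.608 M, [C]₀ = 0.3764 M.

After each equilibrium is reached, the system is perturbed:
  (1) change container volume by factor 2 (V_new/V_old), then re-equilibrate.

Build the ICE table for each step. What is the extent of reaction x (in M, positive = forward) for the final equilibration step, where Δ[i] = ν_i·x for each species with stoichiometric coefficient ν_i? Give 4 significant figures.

Q₀ = 5.0102e+04 vs Keq = 2.245 ⇒ Q>K, reverse
Step 1:
                   X          G          M          C
  I          0.02067     0.1228      4.608     0.3764
  C           0.2211     0.1474     0.1474    -0.1474
  E           0.2418     0.2702      4.755      0.229
  solve Keq expr → x = -0.07372; check Q = 2.245
Then change container volume by factor 2 (V_new/V_old).
Step 2:
                   X          G          M          C
  I           0.1209     0.1351      2.378     0.1145
  C          0.07951    0.05301    0.05301   -0.05301
  E           0.2004     0.1881      2.431    0.06148
  solve Keq expr → x = -0.0265; check Q = 2.245

x = -0.0265 M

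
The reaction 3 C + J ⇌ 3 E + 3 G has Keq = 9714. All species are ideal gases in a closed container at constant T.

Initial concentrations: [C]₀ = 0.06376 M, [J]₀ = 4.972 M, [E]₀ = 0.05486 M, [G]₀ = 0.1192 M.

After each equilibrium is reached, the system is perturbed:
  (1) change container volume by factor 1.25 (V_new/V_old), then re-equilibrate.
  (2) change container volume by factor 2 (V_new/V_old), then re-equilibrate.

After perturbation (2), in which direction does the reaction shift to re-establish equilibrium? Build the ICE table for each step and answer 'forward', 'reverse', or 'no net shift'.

Q₀ = 2.1698e-04 vs Keq = 9714 ⇒ Q<K, forward
Step 1:
                    C           J           E           G
  I           0.06376       4.972     0.05486      0.1192
  C          -0.06317    -0.02106     0.06317     0.06317
  E        5.9189e-04       4.951       0.118      0.1824
  solve Keq expr → x = 0.02106; check Q = 9714
Then change container volume by factor 1.25 (V_new/V_old).
Step 2:
                    C           J           E           G
  I        4.7351e-04       3.961     0.09442      0.1459
  C       -6.4988e-05 -2.1663e-05  6.4988e-05  6.4988e-05
  E        4.0852e-04       3.961     0.09449       0.146
  solve Keq expr → x = 2.1663e-05; check Q = 9714
Then change container volume by factor 2 (V_new/V_old).
Step 3:
                    C           J           E           G
  I        2.0426e-04        1.98     0.04724     0.07298
  C       -7.5246e-05 -2.5082e-05  7.5246e-05  7.5246e-05
  E        1.2901e-04        1.98     0.04732     0.07305
  solve Keq expr → x = 2.5082e-05; check Q = 9714

Direction: forward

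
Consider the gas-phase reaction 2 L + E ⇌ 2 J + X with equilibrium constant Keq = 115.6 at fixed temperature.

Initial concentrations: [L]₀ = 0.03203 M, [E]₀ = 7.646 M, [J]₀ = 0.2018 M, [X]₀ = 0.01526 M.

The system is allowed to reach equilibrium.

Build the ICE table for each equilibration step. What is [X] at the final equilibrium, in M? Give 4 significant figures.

[X]_eq = 0.03059 M

Q₀ = 0.07922 vs Keq = 115.6 ⇒ Q<K, forward
Step 1:
                  L         E         J         X
  I         0.03203     7.646    0.2018   0.01526
  C        -0.03066  -0.01533   0.03066   0.01533
  E        0.001369     7.631    0.2325   0.03059
  solve Keq expr → x = 0.01533; check Q = 115.6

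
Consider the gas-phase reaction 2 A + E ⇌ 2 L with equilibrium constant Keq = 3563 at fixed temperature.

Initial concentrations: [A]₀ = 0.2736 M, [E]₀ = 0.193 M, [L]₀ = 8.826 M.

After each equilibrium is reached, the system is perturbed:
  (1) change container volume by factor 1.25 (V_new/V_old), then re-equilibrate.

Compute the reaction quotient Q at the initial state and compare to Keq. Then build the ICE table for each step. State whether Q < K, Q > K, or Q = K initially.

Q₀ = 5392; Q > K (proceeds reverse)

Q₀ = 5392 vs Keq = 3563 ⇒ Q>K, reverse
Step 1:
                  A         E         L
  init       0.2736     0.193     8.826
  Δ         0.04378   0.02189  -0.04378
  eq         0.3174    0.2149     8.782
  solve Keq expr → x = -0.02189; check Q = 3563
Then change container volume by factor 1.25 (V_new/V_old).
Step 2:
                  A         E         L
  init       0.2539    0.1719     7.026
  Δ          0.0209   0.01045   -0.0209
  eq         0.2748    0.1824     7.005
  solve Keq expr → x = -0.01045; check Q = 3563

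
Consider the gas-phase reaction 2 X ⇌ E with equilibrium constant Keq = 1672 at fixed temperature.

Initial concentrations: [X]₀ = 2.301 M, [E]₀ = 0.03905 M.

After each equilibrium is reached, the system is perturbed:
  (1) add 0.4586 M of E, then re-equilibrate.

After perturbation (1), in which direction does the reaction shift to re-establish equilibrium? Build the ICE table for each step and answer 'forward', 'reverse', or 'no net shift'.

Q₀ = 0.007375 vs Keq = 1672 ⇒ Q<K, forward
Step 1:
                    X           E
  Initial       2.301     0.03905
  Change       -2.274       1.137
  Equil       0.02652       1.176
  solve Keq expr → x = 1.137; check Q = 1672
Then add 0.4586 M of E.
Step 2:
                    X           E
  Initial     0.02652       1.635
  Change     0.004723   -0.002362
  Equil       0.03125       1.633
  solve Keq expr → x = -0.002362; check Q = 1672

Direction: reverse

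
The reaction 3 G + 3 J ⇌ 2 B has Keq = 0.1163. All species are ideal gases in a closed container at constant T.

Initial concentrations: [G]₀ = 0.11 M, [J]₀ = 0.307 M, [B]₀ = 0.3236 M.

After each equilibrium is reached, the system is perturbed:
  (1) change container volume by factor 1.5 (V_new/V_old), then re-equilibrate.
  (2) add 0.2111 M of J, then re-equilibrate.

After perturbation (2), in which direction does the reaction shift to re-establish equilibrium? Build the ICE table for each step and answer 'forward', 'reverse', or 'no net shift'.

Direction: forward

Q₀ = 2719 vs Keq = 0.1163 ⇒ Q>K, reverse
Step 1:
                    G           J           B
  init           0.11       0.307      0.3236
  Δ            0.3836      0.3836     -0.2557
  eq           0.4936      0.6906     0.06787
  solve Keq expr → x = -0.1279; check Q = 0.1163
Then change container volume by factor 1.5 (V_new/V_old).
Step 2:
                    G           J           B
  init         0.3291      0.4604     0.04525
  Δ           0.03006     0.03006    -0.02004
  eq           0.3591      0.4905     0.02521
  solve Keq expr → x = -0.01002; check Q = 0.1163
Then add 0.2111 M of J.
Step 3:
                    G           J           B
  init         0.3591      0.7016     0.02521
  Δ          -0.01929    -0.01929     0.01286
  eq           0.3398      0.6823     0.03807
  solve Keq expr → x = 0.006431; check Q = 0.1163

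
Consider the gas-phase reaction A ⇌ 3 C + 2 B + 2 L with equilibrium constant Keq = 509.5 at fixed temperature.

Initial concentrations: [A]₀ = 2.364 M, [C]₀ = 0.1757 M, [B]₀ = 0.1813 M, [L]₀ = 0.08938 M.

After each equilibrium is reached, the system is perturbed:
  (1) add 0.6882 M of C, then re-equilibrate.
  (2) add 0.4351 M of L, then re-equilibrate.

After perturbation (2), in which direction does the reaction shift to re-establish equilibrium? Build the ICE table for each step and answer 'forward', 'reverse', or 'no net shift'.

Direction: reverse

Q₀ = 6.0248e-07 vs Keq = 509.5 ⇒ Q<K, forward
Step 1:
                    A           C           B           L
  init          2.364      0.1757      0.1813     0.08938
  Δ            -1.006       3.018       2.012       2.012
  eq            1.358       3.194       2.193       2.101
  solve Keq expr → x = 1.006; check Q = 509.5
Then add 0.6882 M of C.
Step 2:
                    A           C           B           L
  init          1.358       3.882       2.193       2.101
  Δ           0.08373     -0.2512     -0.1675     -0.1675
  eq            1.442       3.631       2.026       1.934
  solve Keq expr → x = -0.08373; check Q = 509.5
Then add 0.4351 M of L.
Step 3:
                    A           C           B           L
  init          1.442       3.631       2.026       2.369
  Δ            0.0581     -0.1743     -0.1162     -0.1162
  eq              1.5       3.456        1.91       2.253
  solve Keq expr → x = -0.0581; check Q = 509.5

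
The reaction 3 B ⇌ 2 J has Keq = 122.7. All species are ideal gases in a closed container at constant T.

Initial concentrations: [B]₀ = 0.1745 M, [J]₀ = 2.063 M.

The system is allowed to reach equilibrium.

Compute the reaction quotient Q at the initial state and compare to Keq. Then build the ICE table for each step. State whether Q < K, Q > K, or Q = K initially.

Q₀ = 801 vs Keq = 122.7 ⇒ Q>K, reverse
Step 1:
                   B          J
  Initial     0.1745      2.063
  Change      0.1416    -0.0944
  Equil       0.3161      1.969
  solve Keq expr → x = -0.0472; check Q = 122.7

Q₀ = 801; Q > K (proceeds reverse)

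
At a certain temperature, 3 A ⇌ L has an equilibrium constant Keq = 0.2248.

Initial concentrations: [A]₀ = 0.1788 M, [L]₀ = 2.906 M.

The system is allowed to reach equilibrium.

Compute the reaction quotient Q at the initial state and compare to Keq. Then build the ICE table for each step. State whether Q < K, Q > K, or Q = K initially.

Q₀ = 508.4; Q > K (proceeds reverse)

Q₀ = 508.4 vs Keq = 0.2248 ⇒ Q>K, reverse
Step 1:
                    A           L
  Initial      0.1788       2.906
  Change        1.975     -0.6585
  Equil         2.154       2.248
  solve Keq expr → x = -0.6585; check Q = 0.2248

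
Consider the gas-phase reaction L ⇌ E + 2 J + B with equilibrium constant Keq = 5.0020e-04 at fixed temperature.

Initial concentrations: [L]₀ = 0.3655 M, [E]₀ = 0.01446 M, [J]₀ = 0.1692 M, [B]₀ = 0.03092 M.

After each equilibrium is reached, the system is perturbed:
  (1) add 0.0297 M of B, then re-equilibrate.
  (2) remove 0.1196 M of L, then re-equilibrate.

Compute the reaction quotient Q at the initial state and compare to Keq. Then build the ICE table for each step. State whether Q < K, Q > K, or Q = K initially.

Q₀ = 3.5020e-05; Q < K (proceeds forward)

Q₀ = 3.5020e-05 vs Keq = 5.0020e-04 ⇒ Q<K, forward
Step 1:
                   L          E          J          B
  I           0.3655    0.01446     0.1692    0.03092
  C         -0.03284    0.03284    0.06568    0.03284
  E           0.3327     0.0473     0.2349    0.06376
  solve Keq expr → x = 0.03284; check Q = 5.0020e-04
Then add 0.0297 M of B.
Step 2:
                   L          E          J          B
  I           0.3327     0.0473     0.2349    0.09346
  C         0.007012  -0.007012   -0.01402  -0.007012
  E           0.3397    0.04029     0.2209    0.08645
  solve Keq expr → x = -0.007012; check Q = 5.0020e-04
Then remove 0.1196 M of L.
Step 3:
                   L          E          J          B
  I           0.2201    0.04029     0.2209    0.08645
  C         0.006947  -0.006947   -0.01389  -0.006947
  E            0.227    0.03334      0.207     0.0795
  solve Keq expr → x = -0.006947; check Q = 5.0020e-04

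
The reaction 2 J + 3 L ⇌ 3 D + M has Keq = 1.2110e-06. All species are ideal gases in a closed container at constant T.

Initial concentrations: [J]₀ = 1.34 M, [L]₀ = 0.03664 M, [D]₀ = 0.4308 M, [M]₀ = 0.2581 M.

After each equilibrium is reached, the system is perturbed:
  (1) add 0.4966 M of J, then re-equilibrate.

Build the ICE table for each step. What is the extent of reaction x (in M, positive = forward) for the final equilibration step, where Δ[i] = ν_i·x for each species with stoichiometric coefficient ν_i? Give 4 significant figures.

x = 8.3744e-04 M

Q₀ = 233.6 vs Keq = 1.2110e-06 ⇒ Q>K, reverse
Step 1:
                   J          L          D          M
  init          1.34    0.03664     0.4308     0.2581
  Δ           0.2782     0.4172    -0.4172    -0.1391
  eq           1.618     0.4539    0.01356      0.119
  solve Keq expr → x = -0.1391; check Q = 1.2110e-06
Then add 0.4966 M of J.
Step 2:
                   J          L          D          M
  init         2.115     0.4539    0.01356      0.119
  Δ        -0.001675  -0.002512   0.002512 8.3744e-04
  eq           2.113     0.4514    0.01607     0.1199
  solve Keq expr → x = 8.3744e-04; check Q = 1.2110e-06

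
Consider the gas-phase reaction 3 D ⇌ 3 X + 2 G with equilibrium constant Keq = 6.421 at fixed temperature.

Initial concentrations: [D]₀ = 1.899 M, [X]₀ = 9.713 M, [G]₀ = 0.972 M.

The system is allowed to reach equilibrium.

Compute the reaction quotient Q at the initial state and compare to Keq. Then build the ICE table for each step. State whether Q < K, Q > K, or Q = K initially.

Q₀ = 126.4 vs Keq = 6.421 ⇒ Q>K, reverse
Step 1:
                   D          X          G
  Initial      1.899      9.713      0.972
  Change      0.8169    -0.8169    -0.5446
  Equil        2.716      8.896     0.4274
  solve Keq expr → x = -0.2723; check Q = 6.421

Q₀ = 126.4; Q > K (proceeds reverse)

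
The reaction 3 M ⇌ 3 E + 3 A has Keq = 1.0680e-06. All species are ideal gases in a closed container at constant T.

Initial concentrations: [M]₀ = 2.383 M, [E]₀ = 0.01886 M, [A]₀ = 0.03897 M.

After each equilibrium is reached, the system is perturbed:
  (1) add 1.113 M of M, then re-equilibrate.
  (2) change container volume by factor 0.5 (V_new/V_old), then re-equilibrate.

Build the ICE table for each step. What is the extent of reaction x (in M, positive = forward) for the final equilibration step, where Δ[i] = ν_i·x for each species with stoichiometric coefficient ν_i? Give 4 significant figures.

x = -0.03532 M

Q₀ = 2.9339e-11 vs Keq = 1.0680e-06 ⇒ Q<K, forward
Step 1:
                   M          E          A
  init         2.383    0.01886    0.03897
  Δ          -0.1234     0.1234     0.1234
  eq            2.26     0.1423     0.1624
  solve Keq expr → x = 0.04113; check Q = 1.0680e-06
Then add 1.113 M of M.
Step 2:
                   M          E          A
  init         3.373     0.1423     0.1624
  Δ         -0.03273    0.03273    0.03273
  eq            3.34      0.175     0.1951
  solve Keq expr → x = 0.01091; check Q = 1.0680e-06
Then change container volume by factor 0.5 (V_new/V_old).
Step 3:
                   M          E          A
  init          6.68       0.35     0.3902
  Δ            0.106     -0.106     -0.106
  eq           6.786      0.244     0.2842
  solve Keq expr → x = -0.03532; check Q = 1.0680e-06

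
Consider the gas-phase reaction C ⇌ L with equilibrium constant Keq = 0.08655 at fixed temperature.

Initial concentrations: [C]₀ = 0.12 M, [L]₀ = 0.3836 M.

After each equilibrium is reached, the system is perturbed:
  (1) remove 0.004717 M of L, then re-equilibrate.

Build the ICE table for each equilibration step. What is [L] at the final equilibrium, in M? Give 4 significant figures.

Q₀ = 3.197 vs Keq = 0.08655 ⇒ Q>K, reverse
Step 1:
                  C         L
  Initial      0.12    0.3836
  Change     0.3435   -0.3435
  Equil      0.4635   0.04011
  solve Keq expr → x = -0.3435; check Q = 0.08655
Then remove 0.004717 M of L.
Step 2:
                  C         L
  Initial    0.4635    0.0354
  Change  -0.004341  0.004341
  Equil      0.4591   0.03974
  solve Keq expr → x = 0.004341; check Q = 0.08655

[L]_eq = 0.03974 M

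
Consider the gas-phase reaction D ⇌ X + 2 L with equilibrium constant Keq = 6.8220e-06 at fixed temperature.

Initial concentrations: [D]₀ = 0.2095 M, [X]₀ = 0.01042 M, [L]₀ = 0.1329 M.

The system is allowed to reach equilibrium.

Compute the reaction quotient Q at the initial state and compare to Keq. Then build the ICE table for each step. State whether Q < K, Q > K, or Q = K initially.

Q₀ = 8.7848e-04; Q > K (proceeds reverse)

Q₀ = 8.7848e-04 vs Keq = 6.8220e-06 ⇒ Q>K, reverse
Step 1:
                    D           X           L
  init         0.2095     0.01042      0.1329
  Δ            0.0103     -0.0103     -0.0206
  eq           0.2198  1.1890e-04      0.1123
  solve Keq expr → x = -0.0103; check Q = 6.8220e-06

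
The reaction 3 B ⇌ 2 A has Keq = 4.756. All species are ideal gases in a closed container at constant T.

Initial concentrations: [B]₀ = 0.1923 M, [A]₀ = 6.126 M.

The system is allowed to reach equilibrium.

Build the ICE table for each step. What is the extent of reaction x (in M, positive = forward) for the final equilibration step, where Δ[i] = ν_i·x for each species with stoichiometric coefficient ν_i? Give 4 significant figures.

Q₀ = 5277 vs Keq = 4.756 ⇒ Q>K, reverse
Step 1:
                  B         A
  init       0.1923     6.126
  Δ           1.565    -1.044
  eq          1.758     5.082
  solve Keq expr → x = -0.5218; check Q = 4.756

x = -0.5218 M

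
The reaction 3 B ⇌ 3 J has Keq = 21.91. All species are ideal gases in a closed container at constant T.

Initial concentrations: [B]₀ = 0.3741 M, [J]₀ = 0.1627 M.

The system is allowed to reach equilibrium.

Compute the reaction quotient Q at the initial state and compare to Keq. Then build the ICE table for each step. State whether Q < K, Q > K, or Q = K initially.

Q₀ = 0.08226 vs Keq = 21.91 ⇒ Q<K, forward
Step 1:
                   B          J
  init        0.3741     0.1627
  Δ          -0.2328     0.2328
  eq          0.1413     0.3955
  solve Keq expr → x = 0.07759; check Q = 21.91

Q₀ = 0.08226; Q < K (proceeds forward)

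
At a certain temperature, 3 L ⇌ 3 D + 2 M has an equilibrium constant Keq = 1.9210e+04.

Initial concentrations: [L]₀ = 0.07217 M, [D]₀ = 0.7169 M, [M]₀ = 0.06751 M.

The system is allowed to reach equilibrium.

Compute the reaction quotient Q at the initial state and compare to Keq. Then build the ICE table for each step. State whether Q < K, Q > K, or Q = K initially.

Q₀ = 4.467 vs Keq = 1.9210e+04 ⇒ Q<K, forward
Step 1:
                    L           D           M
  I           0.07217      0.7169     0.06751
  C          -0.06542     0.06542     0.04361
  E          0.006752      0.7823      0.1111
  solve Keq expr → x = 0.02181; check Q = 1.9210e+04

Q₀ = 4.467; Q < K (proceeds forward)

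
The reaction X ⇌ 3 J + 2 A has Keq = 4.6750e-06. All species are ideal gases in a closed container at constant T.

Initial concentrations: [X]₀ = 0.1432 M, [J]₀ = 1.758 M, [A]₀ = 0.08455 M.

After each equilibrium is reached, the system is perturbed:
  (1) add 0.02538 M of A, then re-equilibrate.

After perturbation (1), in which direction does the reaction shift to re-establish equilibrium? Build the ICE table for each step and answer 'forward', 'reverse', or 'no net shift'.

Direction: reverse

Q₀ = 0.2712 vs Keq = 4.6750e-06 ⇒ Q>K, reverse
Step 1:
                  X         J         A
  init       0.1432     1.758   0.08455
  Δ         0.04205   -0.1262   -0.0841
  eq         0.1853     1.632 4.4643e-04
  solve Keq expr → x = -0.04205; check Q = 4.6750e-06
Then add 0.02538 M of A.
Step 2:
                  X         J         A
  init       0.1853     1.632   0.02583
  Δ         0.01267  -0.03802  -0.02535
  eq         0.1979     1.594 4.7806e-04
  solve Keq expr → x = -0.01267; check Q = 4.6750e-06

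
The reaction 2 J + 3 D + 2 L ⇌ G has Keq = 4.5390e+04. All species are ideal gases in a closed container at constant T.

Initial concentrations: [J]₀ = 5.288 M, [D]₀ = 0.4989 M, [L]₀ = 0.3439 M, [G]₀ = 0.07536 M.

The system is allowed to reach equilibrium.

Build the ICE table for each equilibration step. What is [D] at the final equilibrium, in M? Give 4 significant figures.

[D]_eq = 0.04761 M

Q₀ = 0.1835 vs Keq = 4.5390e+04 ⇒ Q<K, forward
Step 1:
                   J          D          L          G
  I            5.288     0.4989     0.3439    0.07536
  C          -0.3009    -0.4513    -0.3009     0.1504
  E            4.987    0.04761    0.04304     0.2258
  solve Keq expr → x = 0.1504; check Q = 4.5390e+04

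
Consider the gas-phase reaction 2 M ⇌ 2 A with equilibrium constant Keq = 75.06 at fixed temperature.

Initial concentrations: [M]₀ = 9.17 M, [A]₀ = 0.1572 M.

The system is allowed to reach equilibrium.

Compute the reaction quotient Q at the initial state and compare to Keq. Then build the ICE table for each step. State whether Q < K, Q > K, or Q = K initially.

Q₀ = 2.9388e-04 vs Keq = 75.06 ⇒ Q<K, forward
Step 1:
                    M           A
  init           9.17      0.1572
  Δ            -8.205       8.205
  eq           0.9652       8.362
  solve Keq expr → x = 4.102; check Q = 75.06

Q₀ = 2.9388e-04; Q < K (proceeds forward)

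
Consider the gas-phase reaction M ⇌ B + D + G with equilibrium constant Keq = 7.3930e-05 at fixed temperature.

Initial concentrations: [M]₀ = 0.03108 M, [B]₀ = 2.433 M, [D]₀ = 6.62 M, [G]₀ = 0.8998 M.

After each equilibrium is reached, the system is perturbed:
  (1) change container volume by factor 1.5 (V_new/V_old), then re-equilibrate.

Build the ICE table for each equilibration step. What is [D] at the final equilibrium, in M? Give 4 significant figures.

Q₀ = 466.3 vs Keq = 7.3930e-05 ⇒ Q>K, reverse
Step 1:
                  M         B         D         G
  I         0.03108     2.433      6.62    0.8998
  C          0.8998   -0.8998   -0.8998   -0.8998
  E          0.9309     1.533      5.72 7.8469e-06
  solve Keq expr → x = -0.8998; check Q = 7.3930e-05
Then change container volume by factor 1.5 (V_new/V_old).
Step 2:
                  M         B         D         G
  I          0.6206     1.022     3.813 5.2313e-06
  C       -6.5389e-06 6.5389e-06 6.5389e-06 6.5389e-06
  E          0.6206     1.022     3.813 1.1770e-05
  solve Keq expr → x = 6.5389e-06; check Q = 7.3930e-05

[D]_eq = 3.813 M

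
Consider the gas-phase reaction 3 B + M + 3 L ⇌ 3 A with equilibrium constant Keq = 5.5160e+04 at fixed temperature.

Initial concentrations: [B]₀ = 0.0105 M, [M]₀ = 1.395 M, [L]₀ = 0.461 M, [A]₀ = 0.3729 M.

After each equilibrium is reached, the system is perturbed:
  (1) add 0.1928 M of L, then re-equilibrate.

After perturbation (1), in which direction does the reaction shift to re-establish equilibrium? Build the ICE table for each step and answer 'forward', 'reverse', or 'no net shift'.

Direction: forward

Q₀ = 3.2774e+05 vs Keq = 5.5160e+04 ⇒ Q>K, reverse
Step 1:
                    B           M           L           A
  init         0.0105       1.395       0.461      0.3729
  Δ          0.007799      0.0026    0.007799   -0.007799
  eq           0.0183       1.398      0.4688      0.3651
  solve Keq expr → x = -0.0026; check Q = 5.5160e+04
Then add 0.1928 M of L.
Step 2:
                    B           M           L           A
  init         0.0183       1.398      0.6616      0.3651
  Δ         -0.005047   -0.001682   -0.005047    0.005047
  eq          0.01325       1.396      0.6566      0.3701
  solve Keq expr → x = 0.001682; check Q = 5.5160e+04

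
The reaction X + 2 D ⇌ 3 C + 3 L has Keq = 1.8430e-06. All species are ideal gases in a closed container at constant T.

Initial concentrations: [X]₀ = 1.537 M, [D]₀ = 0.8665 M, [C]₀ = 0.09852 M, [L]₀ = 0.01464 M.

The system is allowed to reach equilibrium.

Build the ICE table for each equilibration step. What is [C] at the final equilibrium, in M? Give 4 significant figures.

Q₀ = 2.6001e-09 vs Keq = 1.8430e-06 ⇒ Q<K, forward
Step 1:
                    X           D           C           L
  I             1.537      0.8665     0.09852     0.01464
  C          -0.02079    -0.04158     0.06237     0.06237
  E             1.516      0.8249      0.1609     0.07701
  solve Keq expr → x = 0.02079; check Q = 1.8430e-06

[C]_eq = 0.1609 M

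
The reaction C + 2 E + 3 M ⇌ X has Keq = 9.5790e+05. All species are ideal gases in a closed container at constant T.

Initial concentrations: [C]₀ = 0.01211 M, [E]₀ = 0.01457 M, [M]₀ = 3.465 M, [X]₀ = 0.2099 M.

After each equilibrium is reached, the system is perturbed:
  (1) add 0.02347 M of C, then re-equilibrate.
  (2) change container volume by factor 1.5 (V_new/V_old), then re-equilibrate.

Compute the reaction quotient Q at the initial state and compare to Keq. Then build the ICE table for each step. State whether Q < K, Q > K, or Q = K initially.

Q₀ = 1963; Q < K (proceeds forward)

Q₀ = 1963 vs Keq = 9.5790e+05 ⇒ Q<K, forward
Step 1:
                  C         E         M         X
  init      0.01211   0.01457     3.465    0.2099
  Δ       -0.006776  -0.01355  -0.02033  0.006776
  eq       0.005334  0.001019     3.445    0.2167
  solve Keq expr → x = 0.006776; check Q = 9.5790e+05
Then add 0.02347 M of C.
Step 2:
                  C         E         M         X
  init       0.0288  0.001019     3.445    0.2167
  Δ       -2.8878e-04 -5.7756e-04 -8.6634e-04 2.8878e-04
  eq        0.02852 4.4100e-04     3.444     0.217
  solve Keq expr → x = 2.8878e-04; check Q = 9.5790e+05
Then change container volume by factor 1.5 (V_new/V_old).
Step 3:
                  C         E         M         X
  init      0.01901 2.9400e-04     2.296    0.1446
  Δ       2.5484e-04 5.0968e-04 7.6452e-04 -2.5484e-04
  eq        0.01927 8.0368e-04     2.297    0.1444
  solve Keq expr → x = -2.5484e-04; check Q = 9.5790e+05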